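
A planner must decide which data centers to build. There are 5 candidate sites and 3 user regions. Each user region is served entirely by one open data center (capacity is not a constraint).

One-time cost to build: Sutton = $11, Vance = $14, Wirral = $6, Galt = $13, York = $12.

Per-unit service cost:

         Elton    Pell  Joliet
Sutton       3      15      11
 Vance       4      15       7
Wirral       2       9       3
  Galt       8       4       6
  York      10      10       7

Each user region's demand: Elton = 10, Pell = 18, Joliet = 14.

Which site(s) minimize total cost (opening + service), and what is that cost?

Open Wirral and Galt; minimum total cost 153.

For any fixed open set, each user region goes to its cheapest open site; total = fixed + service.
{Wirral, Galt}: Elton→Wirral 2·10=20, Pell→Galt 4·18=72, Joliet→Wirral 3·14=42. Service 134; fixed 19; total 153.
{Sutton, Wirral, Galt}: service 134 + fixed 30 = 164
{Wirral, Galt, York}: service 134 + fixed 31 = 165
{Sutton, Vance, Wirral, Galt, York}: service 134 + fixed 56 = 190
No other subset beats 153.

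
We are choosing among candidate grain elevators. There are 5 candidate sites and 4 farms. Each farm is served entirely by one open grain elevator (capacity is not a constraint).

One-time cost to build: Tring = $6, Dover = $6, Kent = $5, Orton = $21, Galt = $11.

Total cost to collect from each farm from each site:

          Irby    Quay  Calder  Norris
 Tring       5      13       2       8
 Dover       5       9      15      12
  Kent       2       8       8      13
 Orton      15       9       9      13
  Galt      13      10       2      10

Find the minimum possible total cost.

For any fixed open set, each farm goes to its cheapest open site; total = fixed + service.
{Tring, Kent}: Irby→Kent 2, Quay→Kent 8, Calder→Tring 2, Norris→Tring 8. Service 20; fixed 11; total 31.
{Tring}: service 28 + fixed 6 = 34
{Tring, Dover}: service 24 + fixed 12 = 36
{Tring, Dover, Kent, Orton, Galt}: Irby→Kent 2, Quay→Kent 8, Calder→Tring 2, Norris→Tring 8. Service 20; fixed 49; total 69.
No other subset beats 31.

Minimum total cost: 31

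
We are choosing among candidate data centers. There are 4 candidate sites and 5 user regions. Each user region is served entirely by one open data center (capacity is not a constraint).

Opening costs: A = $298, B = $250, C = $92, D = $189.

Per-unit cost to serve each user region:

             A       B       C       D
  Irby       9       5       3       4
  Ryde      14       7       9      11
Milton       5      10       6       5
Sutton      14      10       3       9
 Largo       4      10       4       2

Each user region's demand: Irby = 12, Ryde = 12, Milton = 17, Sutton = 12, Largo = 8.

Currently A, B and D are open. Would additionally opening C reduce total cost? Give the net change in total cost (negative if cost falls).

No — net change +8 (cost rises by 8).

Current service cost with {A, B, D}: 341.
Adding C: each user region re-picks its cheapest; new service cost 257, saving 84.
Extra fixed cost: 92. Net change = 92 − 84 = 8.
(Totals: 1078 → 1086.)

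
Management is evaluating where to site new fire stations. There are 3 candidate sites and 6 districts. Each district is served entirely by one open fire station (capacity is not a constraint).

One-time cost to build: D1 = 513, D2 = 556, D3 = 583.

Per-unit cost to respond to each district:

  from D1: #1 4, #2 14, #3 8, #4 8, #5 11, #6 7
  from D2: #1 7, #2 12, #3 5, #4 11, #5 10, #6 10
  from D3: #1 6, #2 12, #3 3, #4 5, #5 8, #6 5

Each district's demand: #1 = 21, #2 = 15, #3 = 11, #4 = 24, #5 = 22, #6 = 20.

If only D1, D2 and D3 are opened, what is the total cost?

Total cost: 2345

Each district is assigned to its cheapest site among the open ones.
{D1, D2, D3}: #1→D1 4·21=84, #2→D2 12·15=180, #3→D3 3·11=33, #4→D3 5·24=120, #5→D3 8·22=176, #6→D3 5·20=100. Service 693; fixed 1652; total 2345.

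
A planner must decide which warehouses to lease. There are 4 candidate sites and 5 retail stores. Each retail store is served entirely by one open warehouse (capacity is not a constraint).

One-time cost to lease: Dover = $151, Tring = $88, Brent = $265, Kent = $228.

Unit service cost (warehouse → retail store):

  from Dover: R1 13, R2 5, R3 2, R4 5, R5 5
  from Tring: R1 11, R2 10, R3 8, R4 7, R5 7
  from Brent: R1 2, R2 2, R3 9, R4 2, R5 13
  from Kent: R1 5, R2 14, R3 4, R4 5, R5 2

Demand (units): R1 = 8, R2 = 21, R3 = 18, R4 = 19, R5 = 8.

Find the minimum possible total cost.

For any fixed open set, each retail store goes to its cheapest open site; total = fixed + service.
{Dover}: R1→Dover 13·8=104, R2→Dover 5·21=105, R3→Dover 2·18=36, R4→Dover 5·19=95, R5→Dover 5·8=40. Service 380; fixed 151; total 531.
{Dover, Brent}: service 172 + fixed 416 = 588
{Dover, Tring}: R1→Tring 11·8=88, R2→Dover 5·21=105, R3→Dover 2·18=36, R4→Dover 5·19=95, R5→Dover 5·8=40. Service 364; fixed 239; total 603.
{Dover, Tring, Brent, Kent}: service 148 + fixed 732 = 880
No other subset beats 531.

Minimum total cost: 531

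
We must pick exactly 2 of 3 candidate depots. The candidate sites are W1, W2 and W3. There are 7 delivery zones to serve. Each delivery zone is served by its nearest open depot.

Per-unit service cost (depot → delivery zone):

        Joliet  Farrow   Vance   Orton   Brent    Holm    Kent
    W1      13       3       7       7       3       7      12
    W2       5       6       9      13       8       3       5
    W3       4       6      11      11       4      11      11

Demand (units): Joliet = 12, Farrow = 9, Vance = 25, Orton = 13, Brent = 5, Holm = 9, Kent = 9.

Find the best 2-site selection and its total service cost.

Choose W1 and W2; total service cost 440.

With exactly 2 open, each delivery zone uses its cheapest among the chosen.
{W1, W2}: Joliet→W2 5·12=60, Farrow→W1 3·9=27, Vance→W1 7·25=175, Orton→W1 7·13=91, Brent→W1 3·5=15, Holm→W2 3·9=27, Kent→W2 5·9=45. Service cost 440.
{W1, W3}: service cost 518
{W2, W3}: service cost 562
Among all 3 size-2 choices, {W1, W2} is lowest.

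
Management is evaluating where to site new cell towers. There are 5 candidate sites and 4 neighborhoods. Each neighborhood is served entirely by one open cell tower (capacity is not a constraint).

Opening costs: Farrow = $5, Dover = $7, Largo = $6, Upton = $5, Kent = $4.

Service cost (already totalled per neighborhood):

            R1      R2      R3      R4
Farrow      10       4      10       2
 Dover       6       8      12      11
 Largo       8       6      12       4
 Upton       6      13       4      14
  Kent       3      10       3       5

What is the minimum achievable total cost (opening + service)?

For any fixed open set, each neighborhood goes to its cheapest open site; total = fixed + service.
{Farrow, Kent}: R1→Kent 3, R2→Farrow 4, R3→Kent 3, R4→Farrow 2. Service 12; fixed 9; total 21.
{Kent}: R1→Kent 3, R2→Kent 10, R3→Kent 3, R4→Kent 5. Service 21; fixed 4; total 25.
{Farrow, Upton}: R1→Upton 6, R2→Farrow 4, R3→Upton 4, R4→Farrow 2. Service 16; fixed 10; total 26.
{Farrow, Dover, Largo, Upton, Kent}: service 12 + fixed 27 = 39
No other subset beats 21.

Minimum total cost: 21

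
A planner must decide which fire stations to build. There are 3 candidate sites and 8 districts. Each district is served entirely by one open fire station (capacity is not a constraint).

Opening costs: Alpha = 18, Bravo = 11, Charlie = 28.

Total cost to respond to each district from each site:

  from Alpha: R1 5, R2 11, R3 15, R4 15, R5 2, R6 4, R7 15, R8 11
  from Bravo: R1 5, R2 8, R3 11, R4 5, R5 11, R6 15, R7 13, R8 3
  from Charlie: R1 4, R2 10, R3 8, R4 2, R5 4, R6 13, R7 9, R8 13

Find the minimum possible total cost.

Minimum total cost: 80

For any fixed open set, each district goes to its cheapest open site; total = fixed + service.
{Alpha, Bravo}: R1→Alpha 5, R2→Bravo 8, R3→Bravo 11, R4→Bravo 5, R5→Alpha 2, R6→Alpha 4, R7→Bravo 13, R8→Bravo 3. Service 51; fixed 29; total 80.
{Bravo}: R1→Bravo 5, R2→Bravo 8, R3→Bravo 11, R4→Bravo 5, R5→Bravo 11, R6→Bravo 15, R7→Bravo 13, R8→Bravo 3. Service 71; fixed 11; total 82.
{Bravo, Charlie}: service 51 + fixed 39 = 90
{Alpha, Bravo, Charlie}: R1→Charlie 4, R2→Bravo 8, R3→Charlie 8, R4→Charlie 2, R5→Alpha 2, R6→Alpha 4, R7→Charlie 9, R8→Bravo 3. Service 40; fixed 57; total 97.
(All 7 nonempty subsets were checked; Alpha and Bravo is lowest.)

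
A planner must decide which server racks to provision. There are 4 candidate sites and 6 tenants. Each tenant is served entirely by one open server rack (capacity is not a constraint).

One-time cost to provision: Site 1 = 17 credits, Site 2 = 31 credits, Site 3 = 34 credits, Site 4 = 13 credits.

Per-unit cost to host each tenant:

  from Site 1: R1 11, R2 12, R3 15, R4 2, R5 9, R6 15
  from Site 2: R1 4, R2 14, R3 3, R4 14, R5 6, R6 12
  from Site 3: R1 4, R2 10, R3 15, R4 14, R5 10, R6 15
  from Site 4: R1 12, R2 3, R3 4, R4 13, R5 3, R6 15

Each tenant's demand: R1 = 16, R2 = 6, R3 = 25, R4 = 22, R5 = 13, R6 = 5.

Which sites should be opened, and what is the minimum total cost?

For any fixed open set, each tenant goes to its cheapest open site; total = fixed + service.
{Site 1, Site 2, Site 4}: R1→Site 2 4·16=64, R2→Site 4 3·6=18, R3→Site 2 3·25=75, R4→Site 1 2·22=44, R5→Site 4 3·13=39, R6→Site 2 12·5=60. Service 300; fixed 61; total 361.
{Site 1, Site 2, Site 3, Site 4}: service 300 + fixed 95 = 395
{Site 1, Site 3, Site 4}: R1→Site 3 4·16=64, R2→Site 4 3·6=18, R3→Site 4 4·25=100, R4→Site 1 2·22=44, R5→Site 4 3·13=39, R6→Site 1 15·5=75. Service 340; fixed 64; total 404.
{Site 4}: service 710 + fixed 13 = 723
No other subset beats 361.

Open Site 1, Site 2 and Site 4; minimum total cost 361.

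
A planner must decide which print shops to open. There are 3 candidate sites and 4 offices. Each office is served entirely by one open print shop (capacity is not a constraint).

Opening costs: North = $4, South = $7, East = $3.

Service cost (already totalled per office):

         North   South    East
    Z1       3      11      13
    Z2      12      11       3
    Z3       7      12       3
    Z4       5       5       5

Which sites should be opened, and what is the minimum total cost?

Open North and East; minimum total cost 21.

For any fixed open set, each office goes to its cheapest open site; total = fixed + service.
{North, East}: Z1→North 3, Z2→East 3, Z3→East 3, Z4→North 5. Service 14; fixed 7; total 21.
{East}: Z1→East 13, Z2→East 3, Z3→East 3, Z4→East 5. Service 24; fixed 3; total 27.
{North, South, East}: Z1→North 3, Z2→East 3, Z3→East 3, Z4→North 5. Service 14; fixed 14; total 28.
No other subset beats 21.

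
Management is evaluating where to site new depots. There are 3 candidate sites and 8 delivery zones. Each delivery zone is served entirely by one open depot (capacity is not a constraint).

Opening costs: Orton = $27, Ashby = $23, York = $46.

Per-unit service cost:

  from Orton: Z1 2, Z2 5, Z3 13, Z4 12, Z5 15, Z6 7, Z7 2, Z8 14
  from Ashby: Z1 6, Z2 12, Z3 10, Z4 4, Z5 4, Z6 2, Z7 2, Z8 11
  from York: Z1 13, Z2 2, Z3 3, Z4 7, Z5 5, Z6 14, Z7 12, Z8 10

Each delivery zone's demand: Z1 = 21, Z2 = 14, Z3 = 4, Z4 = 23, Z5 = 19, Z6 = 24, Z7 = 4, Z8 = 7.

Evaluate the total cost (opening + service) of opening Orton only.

Each delivery zone is assigned to its cheapest site among the open ones.
{Orton}: Z1→Orton 2·21=42, Z2→Orton 5·14=70, Z3→Orton 13·4=52, Z4→Orton 12·23=276, Z5→Orton 15·19=285, Z6→Orton 7·24=168, Z7→Orton 2·4=8, Z8→Orton 14·7=98. Service 999; fixed 27; total 1026.

Total cost: 1026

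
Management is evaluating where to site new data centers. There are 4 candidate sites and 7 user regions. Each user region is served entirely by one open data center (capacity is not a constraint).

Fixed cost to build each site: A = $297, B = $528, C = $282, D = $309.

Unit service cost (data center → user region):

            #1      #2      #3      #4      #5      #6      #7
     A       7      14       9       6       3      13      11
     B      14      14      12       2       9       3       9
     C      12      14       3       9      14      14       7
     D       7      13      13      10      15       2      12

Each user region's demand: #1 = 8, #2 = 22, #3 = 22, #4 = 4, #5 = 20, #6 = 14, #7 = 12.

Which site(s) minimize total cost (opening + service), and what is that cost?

Open A only; minimum total cost 1257.

For any fixed open set, each user region goes to its cheapest open site; total = fixed + service.
{A}: #1→A 7·8=56, #2→A 14·22=308, #3→A 9·22=198, #4→A 6·4=24, #5→A 3·20=60, #6→A 13·14=182, #7→A 11·12=132. Service 960; fixed 297; total 1257.
{C}: service 1066 + fixed 282 = 1348
{A, C}: #1→A 7·8=56, #2→A 14·22=308, #3→C 3·22=66, #4→A 6·4=24, #5→A 3·20=60, #6→A 13·14=182, #7→C 7·12=84. Service 780; fixed 579; total 1359.
{A, B, C, D}: service 588 + fixed 1416 = 2004
No other subset beats 1257.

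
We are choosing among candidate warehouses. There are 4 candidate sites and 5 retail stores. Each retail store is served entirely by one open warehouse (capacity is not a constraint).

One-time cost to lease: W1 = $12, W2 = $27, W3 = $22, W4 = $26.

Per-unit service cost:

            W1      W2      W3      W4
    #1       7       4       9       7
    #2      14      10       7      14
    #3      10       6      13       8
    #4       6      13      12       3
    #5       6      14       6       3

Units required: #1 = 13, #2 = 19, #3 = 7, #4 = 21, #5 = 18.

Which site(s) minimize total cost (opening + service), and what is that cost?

For any fixed open set, each retail store goes to its cheapest open site; total = fixed + service.
{W2, W3, W4}: #1→W2 4·13=52, #2→W3 7·19=133, #3→W2 6·7=42, #4→W4 3·21=63, #5→W4 3·18=54. Service 344; fixed 75; total 419.
{W1, W2, W3, W4}: #1→W2 4·13=52, #2→W3 7·19=133, #3→W2 6·7=42, #4→W4 3·21=63, #5→W4 3·18=54. Service 344; fixed 87; total 431.
{W3, W4}: #1→W4 7·13=91, #2→W3 7·19=133, #3→W4 8·7=56, #4→W4 3·21=63, #5→W4 3·18=54. Service 397; fixed 48; total 445.
{W1}: service 661 + fixed 12 = 673
No other subset beats 419.

Open W2, W3 and W4; minimum total cost 419.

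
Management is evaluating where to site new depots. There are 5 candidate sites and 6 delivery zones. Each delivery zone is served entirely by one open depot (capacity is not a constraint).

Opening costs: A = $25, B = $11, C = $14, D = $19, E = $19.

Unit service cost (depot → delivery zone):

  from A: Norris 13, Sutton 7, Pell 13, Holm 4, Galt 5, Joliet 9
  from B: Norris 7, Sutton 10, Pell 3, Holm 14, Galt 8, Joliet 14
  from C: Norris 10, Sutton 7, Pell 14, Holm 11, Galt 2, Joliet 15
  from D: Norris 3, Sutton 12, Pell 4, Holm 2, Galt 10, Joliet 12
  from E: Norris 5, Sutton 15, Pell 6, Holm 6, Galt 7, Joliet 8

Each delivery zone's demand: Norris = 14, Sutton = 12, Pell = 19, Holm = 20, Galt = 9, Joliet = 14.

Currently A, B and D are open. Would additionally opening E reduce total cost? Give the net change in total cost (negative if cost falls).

No — net change +5 (cost rises by 5).

Current service cost with {A, B, D}: 394.
Adding E: each delivery zone re-picks its cheapest; new service cost 380, saving 14.
Extra fixed cost: 19. Net change = 19 − 14 = 5.
(Totals: 449 → 454.)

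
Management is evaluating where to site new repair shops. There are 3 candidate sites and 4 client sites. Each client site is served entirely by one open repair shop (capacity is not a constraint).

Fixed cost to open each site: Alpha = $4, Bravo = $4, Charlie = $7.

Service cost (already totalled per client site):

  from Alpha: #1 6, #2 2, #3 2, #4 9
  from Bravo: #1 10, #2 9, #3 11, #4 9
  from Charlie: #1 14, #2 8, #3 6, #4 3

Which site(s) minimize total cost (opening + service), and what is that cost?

For any fixed open set, each client site goes to its cheapest open site; total = fixed + service.
{Alpha}: #1→Alpha 6, #2→Alpha 2, #3→Alpha 2, #4→Alpha 9. Service 19; fixed 4; total 23.
{Alpha, Charlie}: service 13 + fixed 11 = 24
{Alpha, Bravo}: #1→Alpha 6, #2→Alpha 2, #3→Alpha 2, #4→Alpha 9. Service 19; fixed 8; total 27.
{Alpha, Bravo, Charlie}: #1→Alpha 6, #2→Alpha 2, #3→Alpha 2, #4→Charlie 3. Service 13; fixed 15; total 28.
No other subset beats 23.

Open Alpha only; minimum total cost 23.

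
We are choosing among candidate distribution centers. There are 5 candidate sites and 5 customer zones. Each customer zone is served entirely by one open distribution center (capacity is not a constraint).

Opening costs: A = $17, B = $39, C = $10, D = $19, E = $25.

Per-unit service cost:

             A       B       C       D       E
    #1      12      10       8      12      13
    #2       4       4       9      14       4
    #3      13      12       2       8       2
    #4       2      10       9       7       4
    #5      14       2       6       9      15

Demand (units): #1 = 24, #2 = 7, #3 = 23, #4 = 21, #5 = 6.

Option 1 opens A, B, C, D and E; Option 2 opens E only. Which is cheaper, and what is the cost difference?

Option 1: {A, B, C, D, E}: #1→C 8·24=192, #2→A 4·7=28, #3→C 2·23=46, #4→A 2·21=42, #5→B 2·6=12. Service 320; fixed 110; total 430.
Option 2: {E}: #1→E 13·24=312, #2→E 4·7=28, #3→E 2·23=46, #4→E 4·21=84, #5→E 15·6=90. Service 560; fixed 25; total 585.
Difference: |430 − 585| = 155.

Option 1 is cheaper by 155.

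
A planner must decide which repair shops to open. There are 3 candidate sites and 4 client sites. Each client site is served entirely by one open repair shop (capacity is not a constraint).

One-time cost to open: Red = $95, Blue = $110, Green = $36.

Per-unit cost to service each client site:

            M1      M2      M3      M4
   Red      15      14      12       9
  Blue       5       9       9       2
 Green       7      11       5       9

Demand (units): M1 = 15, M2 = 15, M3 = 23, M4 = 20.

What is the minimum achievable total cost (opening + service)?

For any fixed open set, each client site goes to its cheapest open site; total = fixed + service.
{Blue, Green}: M1→Blue 5·15=75, M2→Blue 9·15=135, M3→Green 5·23=115, M4→Blue 2·20=40. Service 365; fixed 146; total 511.
{Blue}: service 457 + fixed 110 = 567
{Green}: service 565 + fixed 36 = 601
{Red, Blue, Green}: M1→Blue 5·15=75, M2→Blue 9·15=135, M3→Green 5·23=115, M4→Blue 2·20=40. Service 365; fixed 241; total 606.
No other subset beats 511.

Minimum total cost: 511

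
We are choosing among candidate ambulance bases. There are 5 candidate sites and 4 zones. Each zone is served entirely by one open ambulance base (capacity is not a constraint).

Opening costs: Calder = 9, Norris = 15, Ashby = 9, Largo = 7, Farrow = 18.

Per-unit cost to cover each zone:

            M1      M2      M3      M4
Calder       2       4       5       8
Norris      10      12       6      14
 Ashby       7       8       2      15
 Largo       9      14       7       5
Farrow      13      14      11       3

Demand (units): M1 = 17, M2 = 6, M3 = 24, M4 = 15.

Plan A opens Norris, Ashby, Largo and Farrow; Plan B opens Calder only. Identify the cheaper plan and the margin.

Plan A: {Norris, Ashby, Largo, Farrow}: M1→Ashby 7·17=119, M2→Ashby 8·6=48, M3→Ashby 2·24=48, M4→Farrow 3·15=45. Service 260; fixed 49; total 309.
Plan B: {Calder}: M1→Calder 2·17=34, M2→Calder 4·6=24, M3→Calder 5·24=120, M4→Calder 8·15=120. Service 298; fixed 9; total 307.
Difference: |309 − 307| = 2.

Plan B is cheaper by 2.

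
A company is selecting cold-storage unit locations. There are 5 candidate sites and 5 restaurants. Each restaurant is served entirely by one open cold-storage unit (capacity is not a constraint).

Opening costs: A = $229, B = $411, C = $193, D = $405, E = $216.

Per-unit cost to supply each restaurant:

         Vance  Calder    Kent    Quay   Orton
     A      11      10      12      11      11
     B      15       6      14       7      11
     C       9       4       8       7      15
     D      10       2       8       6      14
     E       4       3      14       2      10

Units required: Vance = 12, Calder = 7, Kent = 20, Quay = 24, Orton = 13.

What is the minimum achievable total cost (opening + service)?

Minimum total cost: 743

For any fixed open set, each restaurant goes to its cheapest open site; total = fixed + service.
{E}: Vance→E 4·12=48, Calder→E 3·7=21, Kent→E 14·20=280, Quay→E 2·24=48, Orton→E 10·13=130. Service 527; fixed 216; total 743.
{C, E}: Vance→E 4·12=48, Calder→E 3·7=21, Kent→C 8·20=160, Quay→E 2·24=48, Orton→E 10·13=130. Service 407; fixed 409; total 816.
{C}: service 659 + fixed 193 = 852
{A, B, C, D, E}: service 400 + fixed 1454 = 1854
No other subset beats 743.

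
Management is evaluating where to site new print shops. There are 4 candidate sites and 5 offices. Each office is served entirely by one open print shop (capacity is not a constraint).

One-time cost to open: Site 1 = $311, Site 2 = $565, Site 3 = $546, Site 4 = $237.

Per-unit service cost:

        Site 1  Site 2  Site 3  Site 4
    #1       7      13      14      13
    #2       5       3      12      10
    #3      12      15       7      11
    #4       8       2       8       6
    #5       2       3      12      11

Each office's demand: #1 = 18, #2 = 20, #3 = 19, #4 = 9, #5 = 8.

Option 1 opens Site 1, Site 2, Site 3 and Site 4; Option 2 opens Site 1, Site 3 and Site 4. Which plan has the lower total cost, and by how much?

Option 2 is cheaper by 489.

Option 1: {Site 1, Site 2, Site 3, Site 4}: #1→Site 1 7·18=126, #2→Site 2 3·20=60, #3→Site 3 7·19=133, #4→Site 2 2·9=18, #5→Site 1 2·8=16. Service 353; fixed 1659; total 2012.
Option 2: {Site 1, Site 3, Site 4}: #1→Site 1 7·18=126, #2→Site 1 5·20=100, #3→Site 3 7·19=133, #4→Site 4 6·9=54, #5→Site 1 2·8=16. Service 429; fixed 1094; total 1523.
Difference: |2012 − 1523| = 489.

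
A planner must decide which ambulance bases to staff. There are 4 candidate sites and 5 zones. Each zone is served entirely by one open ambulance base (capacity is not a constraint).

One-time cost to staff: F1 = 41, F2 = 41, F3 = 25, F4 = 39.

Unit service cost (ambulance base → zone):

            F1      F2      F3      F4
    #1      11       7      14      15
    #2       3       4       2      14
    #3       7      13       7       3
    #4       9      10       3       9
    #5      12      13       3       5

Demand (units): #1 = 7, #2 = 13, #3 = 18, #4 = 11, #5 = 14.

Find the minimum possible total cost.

For any fixed open set, each zone goes to its cheapest open site; total = fixed + service.
{F2, F3, F4}: #1→F2 7·7=49, #2→F3 2·13=26, #3→F4 3·18=54, #4→F3 3·11=33, #5→F3 3·14=42. Service 204; fixed 105; total 309.
{F3, F4}: service 253 + fixed 64 = 317
{F1, F3, F4}: service 232 + fixed 105 = 337
{F1, F2, F3, F4}: service 204 + fixed 146 = 350
No other subset beats 309.

Minimum total cost: 309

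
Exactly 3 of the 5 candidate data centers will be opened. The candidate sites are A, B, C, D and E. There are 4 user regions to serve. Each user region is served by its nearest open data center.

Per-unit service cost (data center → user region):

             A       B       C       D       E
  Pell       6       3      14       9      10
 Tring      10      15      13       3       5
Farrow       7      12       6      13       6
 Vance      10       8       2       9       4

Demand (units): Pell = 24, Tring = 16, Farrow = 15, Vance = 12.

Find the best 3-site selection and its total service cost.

Choose B, C and D; total service cost 234.

With exactly 3 open, each user region uses its cheapest among the chosen.
{B, C, D}: Pell→B 3·24=72, Tring→D 3·16=48, Farrow→C 6·15=90, Vance→C 2·12=24. Service cost 234.
{B, D, E}: service cost 258
{B, C, E}: service cost 266
Among all 10 size-3 choices, {B, C, D} is lowest.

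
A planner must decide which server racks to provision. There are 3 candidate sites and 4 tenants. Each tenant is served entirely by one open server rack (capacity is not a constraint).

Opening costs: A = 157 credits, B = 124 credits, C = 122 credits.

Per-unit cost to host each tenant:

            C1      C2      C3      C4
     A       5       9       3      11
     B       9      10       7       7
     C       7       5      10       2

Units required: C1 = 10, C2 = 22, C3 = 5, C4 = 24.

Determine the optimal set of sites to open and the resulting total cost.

For any fixed open set, each tenant goes to its cheapest open site; total = fixed + service.
{C}: C1→C 7·10=70, C2→C 5·22=110, C3→C 10·5=50, C4→C 2·24=48. Service 278; fixed 122; total 400.
{A, C}: C1→A 5·10=50, C2→C 5·22=110, C3→A 3·5=15, C4→C 2·24=48. Service 223; fixed 279; total 502.
{B, C}: service 263 + fixed 246 = 509
{A, B, C}: service 223 + fixed 403 = 626
No other subset beats 400.

Open C only; minimum total cost 400.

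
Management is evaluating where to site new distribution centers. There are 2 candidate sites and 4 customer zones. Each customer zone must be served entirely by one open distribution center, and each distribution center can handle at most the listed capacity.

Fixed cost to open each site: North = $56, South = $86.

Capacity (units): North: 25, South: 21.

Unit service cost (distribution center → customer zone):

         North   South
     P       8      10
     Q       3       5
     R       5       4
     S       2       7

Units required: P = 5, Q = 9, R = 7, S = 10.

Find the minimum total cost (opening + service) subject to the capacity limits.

Minimum total cost: 257

Open {North, South}: P→North 8·5=40, Q→North 3·9=27, R→South 4·7=28, S→North 2·10=20.
Loads: North carries 24/25, South carries 7/21. Service 115; fixed 142; total 257.
Next best feasible plan costs 267.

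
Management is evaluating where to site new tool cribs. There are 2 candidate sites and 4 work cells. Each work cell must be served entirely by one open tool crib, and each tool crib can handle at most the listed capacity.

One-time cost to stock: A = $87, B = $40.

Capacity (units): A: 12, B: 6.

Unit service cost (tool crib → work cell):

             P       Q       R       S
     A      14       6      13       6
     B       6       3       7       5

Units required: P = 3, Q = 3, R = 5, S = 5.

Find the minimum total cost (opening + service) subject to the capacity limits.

Open {A, B}: P→B 6·3=18, Q→B 3·3=9, R→A 13·5=65, S→A 6·5=30.
Loads: A carries 10/12, B carries 6/6. Service 122; fixed 127; total 249.
Next best feasible plan costs 252.

Minimum total cost: 249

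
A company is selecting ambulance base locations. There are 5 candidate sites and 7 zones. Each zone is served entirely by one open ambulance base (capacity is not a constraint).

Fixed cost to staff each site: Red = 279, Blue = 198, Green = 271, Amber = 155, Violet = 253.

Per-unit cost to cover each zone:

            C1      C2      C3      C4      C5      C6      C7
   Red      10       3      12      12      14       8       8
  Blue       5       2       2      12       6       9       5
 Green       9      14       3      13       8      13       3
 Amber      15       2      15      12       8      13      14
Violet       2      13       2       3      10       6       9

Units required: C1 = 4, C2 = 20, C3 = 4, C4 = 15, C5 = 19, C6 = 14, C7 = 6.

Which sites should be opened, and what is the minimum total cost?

Open Blue only; minimum total cost 716.

For any fixed open set, each zone goes to its cheapest open site; total = fixed + service.
{Blue}: C1→Blue 5·4=20, C2→Blue 2·20=40, C3→Blue 2·4=8, C4→Blue 12·15=180, C5→Blue 6·19=114, C6→Blue 9·14=126, C7→Blue 5·6=30. Service 518; fixed 198; total 716.
{Blue, Violet}: service 329 + fixed 451 = 780
{Amber, Violet}: service 391 + fixed 408 = 799
{Red, Blue, Green, Amber, Violet}: service 317 + fixed 1156 = 1473
No other subset beats 716.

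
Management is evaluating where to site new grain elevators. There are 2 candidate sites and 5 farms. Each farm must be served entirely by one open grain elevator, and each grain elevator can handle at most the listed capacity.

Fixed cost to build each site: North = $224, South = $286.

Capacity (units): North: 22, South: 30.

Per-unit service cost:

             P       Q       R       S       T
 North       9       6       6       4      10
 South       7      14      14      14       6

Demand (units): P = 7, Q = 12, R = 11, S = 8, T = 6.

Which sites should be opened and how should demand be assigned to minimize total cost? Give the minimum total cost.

Minimum total cost: 853

Open {North, South}: P→South 7·7=49, Q→North 6·12=72, R→South 14·11=154, S→North 4·8=32, T→South 6·6=36.
Loads: North carries 20/22, South carries 24/30. Service 343; fixed 510; total 853.
Next best feasible plan costs 861.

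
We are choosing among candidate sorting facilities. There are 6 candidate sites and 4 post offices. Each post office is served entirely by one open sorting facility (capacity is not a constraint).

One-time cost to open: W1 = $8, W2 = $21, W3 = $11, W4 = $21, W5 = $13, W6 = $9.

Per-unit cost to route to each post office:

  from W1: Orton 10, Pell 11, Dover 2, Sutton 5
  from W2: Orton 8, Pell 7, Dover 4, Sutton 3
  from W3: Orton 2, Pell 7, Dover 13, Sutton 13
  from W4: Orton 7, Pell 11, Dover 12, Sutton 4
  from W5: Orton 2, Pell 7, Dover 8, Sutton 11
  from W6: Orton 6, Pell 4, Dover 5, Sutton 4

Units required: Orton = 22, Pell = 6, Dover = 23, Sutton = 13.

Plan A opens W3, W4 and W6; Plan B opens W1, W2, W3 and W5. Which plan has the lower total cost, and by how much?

Plan B is cheaper by 52.

Plan A: {W3, W4, W6}: Orton→W3 2·22=44, Pell→W6 4·6=24, Dover→W6 5·23=115, Sutton→W4 4·13=52. Service 235; fixed 41; total 276.
Plan B: {W1, W2, W3, W5}: Orton→W3 2·22=44, Pell→W2 7·6=42, Dover→W1 2·23=46, Sutton→W2 3·13=39. Service 171; fixed 53; total 224.
Difference: |276 − 224| = 52.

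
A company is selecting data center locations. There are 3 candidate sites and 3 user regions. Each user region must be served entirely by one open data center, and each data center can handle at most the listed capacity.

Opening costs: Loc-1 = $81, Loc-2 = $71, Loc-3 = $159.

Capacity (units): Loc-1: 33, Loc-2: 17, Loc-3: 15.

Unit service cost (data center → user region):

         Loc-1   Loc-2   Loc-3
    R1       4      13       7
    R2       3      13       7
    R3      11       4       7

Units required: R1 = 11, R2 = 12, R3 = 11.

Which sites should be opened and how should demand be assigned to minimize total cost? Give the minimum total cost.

Open {Loc-1, Loc-2}: R1→Loc-1 4·11=44, R2→Loc-1 3·12=36, R3→Loc-2 4·11=44.
Loads: Loc-1 carries 23/33, Loc-2 carries 11/17. Service 124; fixed 152; total 276.
Next best feasible plan costs 397.

Minimum total cost: 276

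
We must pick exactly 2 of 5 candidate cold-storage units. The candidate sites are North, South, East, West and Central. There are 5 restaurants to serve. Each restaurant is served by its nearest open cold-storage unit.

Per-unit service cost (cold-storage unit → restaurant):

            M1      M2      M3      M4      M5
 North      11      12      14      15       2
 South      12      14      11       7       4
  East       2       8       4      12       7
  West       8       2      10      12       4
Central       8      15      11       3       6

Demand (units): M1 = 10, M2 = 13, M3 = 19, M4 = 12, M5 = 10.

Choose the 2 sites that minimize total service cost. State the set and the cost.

With exactly 2 open, each restaurant uses its cheapest among the chosen.
{East, Central}: M1→East 2·10=20, M2→East 8·13=104, M3→East 4·19=76, M4→Central 3·12=36, M5→Central 6·10=60. Service cost 296.
{East, West}: service cost 306
{South, East}: service cost 324
Among all 10 size-2 choices, {East, Central} is lowest.

Choose East and Central; total service cost 296.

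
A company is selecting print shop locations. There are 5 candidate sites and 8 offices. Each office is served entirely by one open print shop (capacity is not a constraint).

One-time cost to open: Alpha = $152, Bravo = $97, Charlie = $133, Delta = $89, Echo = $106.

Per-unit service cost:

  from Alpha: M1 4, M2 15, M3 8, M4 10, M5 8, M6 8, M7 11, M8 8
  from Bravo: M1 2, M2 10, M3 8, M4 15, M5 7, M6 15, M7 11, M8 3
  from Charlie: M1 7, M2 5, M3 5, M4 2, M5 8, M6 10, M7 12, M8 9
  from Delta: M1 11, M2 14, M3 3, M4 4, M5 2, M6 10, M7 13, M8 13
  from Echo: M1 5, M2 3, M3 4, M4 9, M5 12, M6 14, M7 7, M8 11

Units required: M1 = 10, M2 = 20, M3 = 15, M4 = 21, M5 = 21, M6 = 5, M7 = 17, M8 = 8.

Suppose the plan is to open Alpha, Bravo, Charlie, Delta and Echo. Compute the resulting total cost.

Total cost: 969

Each office is assigned to its cheapest site among the open ones.
{Alpha, Bravo, Charlie, Delta, Echo}: M1→Bravo 2·10=20, M2→Echo 3·20=60, M3→Delta 3·15=45, M4→Charlie 2·21=42, M5→Delta 2·21=42, M6→Alpha 8·5=40, M7→Echo 7·17=119, M8→Bravo 3·8=24. Service 392; fixed 577; total 969.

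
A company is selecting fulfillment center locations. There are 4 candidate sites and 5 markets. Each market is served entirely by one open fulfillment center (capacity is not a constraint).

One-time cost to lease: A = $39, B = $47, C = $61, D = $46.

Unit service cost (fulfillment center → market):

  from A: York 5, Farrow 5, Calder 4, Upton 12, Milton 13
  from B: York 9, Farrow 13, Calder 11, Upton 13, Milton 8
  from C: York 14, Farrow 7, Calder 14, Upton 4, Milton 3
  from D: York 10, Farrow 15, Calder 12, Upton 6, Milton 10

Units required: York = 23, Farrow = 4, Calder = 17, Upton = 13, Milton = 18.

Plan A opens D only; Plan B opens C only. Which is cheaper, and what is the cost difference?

Plan A: {D}: York→D 10·23=230, Farrow→D 15·4=60, Calder→D 12·17=204, Upton→D 6·13=78, Milton→D 10·18=180. Service 752; fixed 46; total 798.
Plan B: {C}: York→C 14·23=322, Farrow→C 7·4=28, Calder→C 14·17=238, Upton→C 4·13=52, Milton→C 3·18=54. Service 694; fixed 61; total 755.
Difference: |798 − 755| = 43.

Plan B is cheaper by 43.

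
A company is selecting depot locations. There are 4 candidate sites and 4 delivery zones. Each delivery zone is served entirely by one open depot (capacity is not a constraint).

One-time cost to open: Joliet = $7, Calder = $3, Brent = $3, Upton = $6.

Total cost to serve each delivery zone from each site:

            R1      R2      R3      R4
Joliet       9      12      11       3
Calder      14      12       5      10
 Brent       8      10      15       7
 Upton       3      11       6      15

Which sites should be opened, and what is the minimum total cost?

Open Brent and Upton; minimum total cost 35.

For any fixed open set, each delivery zone goes to its cheapest open site; total = fixed + service.
{Brent, Upton}: R1→Upton 3, R2→Brent 10, R3→Upton 6, R4→Brent 7. Service 26; fixed 9; total 35.
{Joliet, Upton}: R1→Upton 3, R2→Upton 11, R3→Upton 6, R4→Joliet 3. Service 23; fixed 13; total 36.
{Calder, Brent}: service 30 + fixed 6 = 36
{Joliet, Calder, Brent, Upton}: service 21 + fixed 19 = 40
(All 15 nonempty subsets were checked; Brent and Upton is lowest.)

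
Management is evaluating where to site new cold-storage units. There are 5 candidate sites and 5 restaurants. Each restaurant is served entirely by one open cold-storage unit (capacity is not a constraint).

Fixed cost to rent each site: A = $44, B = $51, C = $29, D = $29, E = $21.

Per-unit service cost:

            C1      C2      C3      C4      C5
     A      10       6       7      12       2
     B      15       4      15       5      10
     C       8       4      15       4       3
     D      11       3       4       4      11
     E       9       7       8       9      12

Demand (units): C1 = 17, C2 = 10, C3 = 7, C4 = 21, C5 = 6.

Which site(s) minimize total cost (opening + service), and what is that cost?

For any fixed open set, each restaurant goes to its cheapest open site; total = fixed + service.
{C, D}: C1→C 8·17=136, C2→D 3·10=30, C3→D 4·7=28, C4→C 4·21=84, C5→C 3·6=18. Service 296; fixed 58; total 354.
{C, D, E}: service 296 + fixed 79 = 375
{C, E}: service 334 + fixed 50 = 384
{A, B, C, D, E}: C1→C 8·17=136, C2→D 3·10=30, C3→D 4·7=28, C4→C 4·21=84, C5→A 2·6=12. Service 290; fixed 174; total 464.
No other subset beats 354.

Open C and D; minimum total cost 354.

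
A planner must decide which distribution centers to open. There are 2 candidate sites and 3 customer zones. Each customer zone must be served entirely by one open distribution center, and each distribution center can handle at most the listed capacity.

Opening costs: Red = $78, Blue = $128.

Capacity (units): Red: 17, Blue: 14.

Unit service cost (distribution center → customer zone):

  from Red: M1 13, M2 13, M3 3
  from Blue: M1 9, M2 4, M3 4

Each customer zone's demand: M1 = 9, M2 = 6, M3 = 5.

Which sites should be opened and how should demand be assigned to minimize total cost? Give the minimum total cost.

Open {Red, Blue}: M1→Red 13·9=117, M2→Blue 4·6=24, M3→Red 3·5=15.
Loads: Red carries 14/17, Blue carries 6/14. Service 156; fixed 206; total 362.
Next best feasible plan costs 367.

Minimum total cost: 362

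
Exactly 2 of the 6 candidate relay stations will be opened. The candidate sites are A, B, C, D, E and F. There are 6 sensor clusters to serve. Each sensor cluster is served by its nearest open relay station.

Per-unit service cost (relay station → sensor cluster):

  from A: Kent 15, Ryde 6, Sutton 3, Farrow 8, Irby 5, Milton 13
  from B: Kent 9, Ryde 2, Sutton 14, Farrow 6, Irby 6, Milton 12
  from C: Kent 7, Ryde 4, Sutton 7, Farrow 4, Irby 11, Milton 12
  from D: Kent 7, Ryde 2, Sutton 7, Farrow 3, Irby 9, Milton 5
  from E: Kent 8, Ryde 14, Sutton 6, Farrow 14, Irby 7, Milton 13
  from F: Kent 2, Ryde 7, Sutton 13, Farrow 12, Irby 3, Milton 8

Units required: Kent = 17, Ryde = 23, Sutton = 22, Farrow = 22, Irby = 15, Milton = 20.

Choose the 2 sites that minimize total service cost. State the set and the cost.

With exactly 2 open, each sensor cluster uses its cheapest among the chosen.
{D, F}: Kent→F 2·17=34, Ryde→D 2·23=46, Sutton→D 7·22=154, Farrow→D 3·22=66, Irby→F 3·15=45, Milton→D 5·20=100. Service cost 445.
{A, D}: service cost 472
{D, E}: service cost 568
Among all 15 size-2 choices, {D, F} is lowest.

Choose D and F; total service cost 445.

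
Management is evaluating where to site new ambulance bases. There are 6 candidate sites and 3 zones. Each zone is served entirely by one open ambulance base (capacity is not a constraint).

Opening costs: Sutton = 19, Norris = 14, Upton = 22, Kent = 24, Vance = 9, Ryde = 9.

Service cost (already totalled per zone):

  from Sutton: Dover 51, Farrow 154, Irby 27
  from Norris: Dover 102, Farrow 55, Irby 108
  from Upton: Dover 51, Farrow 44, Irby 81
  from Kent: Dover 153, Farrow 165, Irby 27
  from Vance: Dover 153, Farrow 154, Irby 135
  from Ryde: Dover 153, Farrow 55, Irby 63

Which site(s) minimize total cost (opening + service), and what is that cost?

Open Sutton and Ryde; minimum total cost 161.

For any fixed open set, each zone goes to its cheapest open site; total = fixed + service.
{Sutton, Ryde}: Dover→Sutton 51, Farrow→Ryde 55, Irby→Sutton 27. Service 133; fixed 28; total 161.
{Sutton, Upton}: service 122 + fixed 41 = 163
{Sutton, Norris}: Dover→Sutton 51, Farrow→Norris 55, Irby→Sutton 27. Service 133; fixed 33; total 166.
{Sutton, Norris, Upton, Kent, Vance, Ryde}: service 122 + fixed 97 = 219
No other subset beats 161.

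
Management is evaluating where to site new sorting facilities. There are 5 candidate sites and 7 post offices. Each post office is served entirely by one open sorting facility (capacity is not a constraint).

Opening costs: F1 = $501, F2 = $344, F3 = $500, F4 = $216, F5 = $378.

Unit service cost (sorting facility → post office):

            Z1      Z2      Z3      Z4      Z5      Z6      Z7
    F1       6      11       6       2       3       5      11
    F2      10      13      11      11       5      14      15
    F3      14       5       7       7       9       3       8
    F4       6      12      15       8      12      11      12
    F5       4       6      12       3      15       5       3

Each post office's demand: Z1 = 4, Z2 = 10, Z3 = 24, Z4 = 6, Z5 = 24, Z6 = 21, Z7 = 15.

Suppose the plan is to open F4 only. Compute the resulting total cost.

Total cost: 1467

Each post office is assigned to its cheapest site among the open ones.
{F4}: Z1→F4 6·4=24, Z2→F4 12·10=120, Z3→F4 15·24=360, Z4→F4 8·6=48, Z5→F4 12·24=288, Z6→F4 11·21=231, Z7→F4 12·15=180. Service 1251; fixed 216; total 1467.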